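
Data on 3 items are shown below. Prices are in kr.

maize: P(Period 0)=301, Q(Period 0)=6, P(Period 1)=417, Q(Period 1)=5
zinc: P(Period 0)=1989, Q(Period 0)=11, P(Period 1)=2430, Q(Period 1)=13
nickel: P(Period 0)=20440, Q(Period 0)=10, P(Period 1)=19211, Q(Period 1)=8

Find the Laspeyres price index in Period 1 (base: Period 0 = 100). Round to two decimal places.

97.04

Laspeyres price index uses base-period quantities as weights.
ΣP(Period 1)·Q(Period 0) = 417×6 + 2430×11 + 19211×10 = 2502 + 26730 + 192110 = 221342
ΣP(Period 0)·Q(Period 0) = 301×6 + 1989×11 + 20440×10 = 1806 + 21879 + 204400 = 228085
Index = 221342 / 228085 × 100 = 97.0436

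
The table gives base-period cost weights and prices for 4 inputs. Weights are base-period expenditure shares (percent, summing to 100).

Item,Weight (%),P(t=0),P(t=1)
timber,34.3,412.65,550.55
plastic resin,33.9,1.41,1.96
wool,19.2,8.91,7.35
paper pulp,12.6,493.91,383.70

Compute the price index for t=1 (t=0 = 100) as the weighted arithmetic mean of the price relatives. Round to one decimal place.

timber: 34.3 × (550.55/412.65) = 34.3 × 1.334182 = 45.7624
plastic resin: 33.9 × (1.96/1.41) = 33.9 × 1.390071 = 47.1234
wool: 19.2 × (7.35/8.91) = 19.2 × 0.824916 = 15.8384
paper pulp: 12.6 × (383.70/493.91) = 12.6 × 0.776862 = 9.7885
Index = Σ wᵢ·(p₁ᵢ/p₀ᵢ) = 45.7624 + 47.1234 + 15.8384 + 9.7885 = 118.5127

118.5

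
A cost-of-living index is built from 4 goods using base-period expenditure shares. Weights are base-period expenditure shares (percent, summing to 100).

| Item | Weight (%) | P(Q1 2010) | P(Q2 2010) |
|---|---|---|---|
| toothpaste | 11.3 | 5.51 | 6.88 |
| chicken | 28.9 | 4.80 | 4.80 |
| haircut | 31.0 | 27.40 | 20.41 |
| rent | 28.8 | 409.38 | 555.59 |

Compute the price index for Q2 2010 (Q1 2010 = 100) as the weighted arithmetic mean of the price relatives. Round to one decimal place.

105.2

toothpaste: 11.3 × (6.88/5.51) = 11.3 × 1.248639 = 14.1096
chicken: 28.9 × (4.80/4.80) = 28.9 × 1.000000 = 28.9000
haircut: 31.0 × (20.41/27.40) = 31.0 × 0.744891 = 23.0916
rent: 28.8 × (555.59/409.38) = 28.8 × 1.357150 = 39.0859
Index = Σ wᵢ·(p₁ᵢ/p₀ᵢ) = 14.1096 + 28.9000 + 23.0916 + 39.0859 = 105.1871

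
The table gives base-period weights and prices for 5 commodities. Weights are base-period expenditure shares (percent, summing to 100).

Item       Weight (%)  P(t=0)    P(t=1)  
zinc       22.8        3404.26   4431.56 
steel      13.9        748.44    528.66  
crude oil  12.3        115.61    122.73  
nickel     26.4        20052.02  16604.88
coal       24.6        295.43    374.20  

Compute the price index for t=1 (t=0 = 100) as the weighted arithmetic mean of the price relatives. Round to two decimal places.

105.58

zinc: 22.8 × (4431.56/3404.26) = 22.8 × 1.301769 = 29.6803
steel: 13.9 × (528.66/748.44) = 13.9 × 0.706349 = 9.8183
crude oil: 12.3 × (122.73/115.61) = 12.3 × 1.061586 = 13.0575
nickel: 26.4 × (16604.88/20052.02) = 26.4 × 0.828090 = 21.8616
coal: 24.6 × (374.20/295.43) = 24.6 × 1.266628 = 31.1591
Index = Σ wᵢ·(p₁ᵢ/p₀ᵢ) = 29.6803 + 9.8183 + 13.0575 + 21.8616 + 31.1591 = 105.5767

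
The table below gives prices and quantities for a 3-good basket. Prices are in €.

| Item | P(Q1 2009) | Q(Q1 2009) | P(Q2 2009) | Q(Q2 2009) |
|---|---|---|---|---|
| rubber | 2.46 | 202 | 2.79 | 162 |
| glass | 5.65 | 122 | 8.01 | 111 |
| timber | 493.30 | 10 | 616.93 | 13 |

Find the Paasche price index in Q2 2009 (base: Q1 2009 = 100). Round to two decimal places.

125.85

Paasche price index uses current-period quantities as weights.
ΣP(Q2 2009)·Q(Q2 2009) = 2.79×162 + 8.01×111 + 616.93×13 = 451.98 + 889.11 + 8020.09 = 9361.18
ΣP(Q1 2009)·Q(Q2 2009) = 2.46×162 + 5.65×111 + 493.30×13 = 398.52 + 627.15 + 6412.9 = 7438.57
Index = 9361.18 / 7438.57 × 100 = 125.8465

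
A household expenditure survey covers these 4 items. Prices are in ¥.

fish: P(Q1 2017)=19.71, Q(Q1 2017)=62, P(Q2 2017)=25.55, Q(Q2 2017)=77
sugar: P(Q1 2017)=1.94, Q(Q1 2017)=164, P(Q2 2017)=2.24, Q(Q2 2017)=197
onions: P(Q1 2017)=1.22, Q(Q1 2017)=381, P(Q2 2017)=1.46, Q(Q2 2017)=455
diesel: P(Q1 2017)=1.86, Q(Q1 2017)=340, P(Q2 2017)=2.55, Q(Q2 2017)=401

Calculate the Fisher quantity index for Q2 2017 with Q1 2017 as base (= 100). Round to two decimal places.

121.36

Laspeyres component (base-period weights):
ΣP(Q1 2017)Q(Q2 2017) = 19.71×77 + 1.94×197 + 1.22×455 + 1.86×401 = 1517.67 + 382.18 + 555.1 + 745.86 = 3200.81
ΣP(Q1 2017)Q(Q1 2017) = 19.71×62 + 1.94×164 + 1.22×381 + 1.86×340 = 1222.02 + 318.16 + 464.82 + 632.4 = 2637.4
L = 3200.81 / 2637.4 × 100 = 121.3623
Paasche component (current-period weights):
ΣP(Q2 2017)Q(Q2 2017) = 25.55×77 + 2.24×197 + 1.46×455 + 2.55×401 = 1967.35 + 441.28 + 664.3 + 1022.55 = 4095.48
ΣP(Q2 2017)Q(Q1 2017) = 25.55×62 + 2.24×164 + 1.46×381 + 2.55×340 = 1584.1 + 367.36 + 556.26 + 867 = 3374.72
P = 4095.48 / 3374.72 × 100 = 121.3576
Fisher = √(L × P) = √(121.3623 × 121.3576) = 121.3600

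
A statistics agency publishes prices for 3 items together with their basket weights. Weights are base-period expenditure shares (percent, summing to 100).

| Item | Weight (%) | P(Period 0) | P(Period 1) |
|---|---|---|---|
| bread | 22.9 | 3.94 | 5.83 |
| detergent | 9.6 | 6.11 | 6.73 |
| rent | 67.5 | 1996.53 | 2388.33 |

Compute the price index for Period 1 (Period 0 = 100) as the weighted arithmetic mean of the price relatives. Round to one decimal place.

125.2

bread: 22.9 × (5.83/3.94) = 22.9 × 1.479695 = 33.8850
detergent: 9.6 × (6.73/6.11) = 9.6 × 1.101473 = 10.5741
rent: 67.5 × (2388.33/1996.53) = 67.5 × 1.196240 = 80.7462
Index = Σ wᵢ·(p₁ᵢ/p₀ᵢ) = 33.8850 + 10.5741 + 80.7462 = 125.2054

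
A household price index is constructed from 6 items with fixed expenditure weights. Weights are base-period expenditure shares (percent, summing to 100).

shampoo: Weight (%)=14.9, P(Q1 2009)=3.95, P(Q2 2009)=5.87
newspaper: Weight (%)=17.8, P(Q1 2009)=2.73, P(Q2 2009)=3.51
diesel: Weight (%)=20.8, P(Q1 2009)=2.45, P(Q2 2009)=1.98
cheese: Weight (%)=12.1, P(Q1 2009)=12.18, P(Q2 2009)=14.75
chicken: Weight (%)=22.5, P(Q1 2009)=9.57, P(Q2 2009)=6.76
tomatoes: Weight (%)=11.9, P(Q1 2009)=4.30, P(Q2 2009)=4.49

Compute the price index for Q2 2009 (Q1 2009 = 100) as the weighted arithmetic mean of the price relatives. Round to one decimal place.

shampoo: 14.9 × (5.87/3.95) = 14.9 × 1.486076 = 22.1425
newspaper: 17.8 × (3.51/2.73) = 17.8 × 1.285714 = 22.8857
diesel: 20.8 × (1.98/2.45) = 20.8 × 0.808163 = 16.8098
cheese: 12.1 × (14.75/12.18) = 12.1 × 1.211002 = 14.6531
chicken: 22.5 × (6.76/9.57) = 22.5 × 0.706374 = 15.8934
tomatoes: 11.9 × (4.49/4.30) = 11.9 × 1.044186 = 12.4258
Index = Σ wᵢ·(p₁ᵢ/p₀ᵢ) = 22.1425 + 22.8857 + 16.8098 + 14.6531 + 15.8934 + 12.4258 = 104.8104

104.8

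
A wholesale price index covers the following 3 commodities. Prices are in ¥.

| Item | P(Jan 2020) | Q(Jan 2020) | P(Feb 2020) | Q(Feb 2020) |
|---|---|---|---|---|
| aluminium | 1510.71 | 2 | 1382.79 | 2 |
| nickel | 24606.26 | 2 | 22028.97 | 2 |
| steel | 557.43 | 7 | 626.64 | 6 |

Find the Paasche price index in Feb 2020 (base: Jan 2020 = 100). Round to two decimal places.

Paasche price index uses current-period quantities as weights.
ΣP(Feb 2020)·Q(Feb 2020) = 1382.79×2 + 22028.97×2 + 626.64×6 = 2765.58 + 44057.94 + 3759.84 = 50583.36
ΣP(Jan 2020)·Q(Feb 2020) = 1510.71×2 + 24606.26×2 + 557.43×6 = 3021.42 + 49212.52 + 3344.58 = 55578.52
Index = 50583.36 / 55578.52 × 100 = 91.0124

91.01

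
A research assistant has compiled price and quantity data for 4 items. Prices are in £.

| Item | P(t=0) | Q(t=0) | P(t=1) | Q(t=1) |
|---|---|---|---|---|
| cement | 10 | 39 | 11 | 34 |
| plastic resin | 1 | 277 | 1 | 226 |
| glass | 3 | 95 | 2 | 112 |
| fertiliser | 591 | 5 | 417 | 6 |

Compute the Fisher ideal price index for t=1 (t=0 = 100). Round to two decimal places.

Laspeyres component (base-period weights):
ΣP(t=1)Q(t=0) = 11×39 + 1×277 + 2×95 + 417×5 = 429 + 277 + 190 + 2085 = 2981
ΣP(t=0)Q(t=0) = 10×39 + 1×277 + 3×95 + 591×5 = 390 + 277 + 285 + 2955 = 3907
L = 2981 / 3907 × 100 = 76.2990
Paasche component (current-period weights):
ΣP(t=1)Q(t=1) = 11×34 + 1×226 + 2×112 + 417×6 = 374 + 226 + 224 + 2502 = 3326
ΣP(t=0)Q(t=1) = 10×34 + 1×226 + 3×112 + 591×6 = 340 + 226 + 336 + 3546 = 4448
P = 3326 / 4448 × 100 = 74.7752
Fisher = √(L × P) = √(76.2990 × 74.7752) = 75.5332

75.53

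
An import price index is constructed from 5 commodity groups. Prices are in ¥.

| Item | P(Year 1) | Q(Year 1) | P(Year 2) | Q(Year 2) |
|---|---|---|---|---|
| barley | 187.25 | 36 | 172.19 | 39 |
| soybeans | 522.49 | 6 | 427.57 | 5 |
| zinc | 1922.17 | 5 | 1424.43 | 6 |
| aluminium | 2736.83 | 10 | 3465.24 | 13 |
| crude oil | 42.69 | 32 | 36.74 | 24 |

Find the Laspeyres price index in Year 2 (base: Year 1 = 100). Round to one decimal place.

Laspeyres price index uses base-period quantities as weights.
ΣP(Year 2)·Q(Year 1) = 172.19×36 + 427.57×6 + 1424.43×5 + 3465.24×10 + 36.74×32 = 6198.84 + 2565.42 + 7122.15 + 34652.4 + 1175.68 = 51714.49
ΣP(Year 1)·Q(Year 1) = 187.25×36 + 522.49×6 + 1922.17×5 + 2736.83×10 + 42.69×32 = 6741 + 3134.94 + 9610.85 + 27368.3 + 1366.08 = 48221.17
Index = 51714.49 / 48221.17 × 100 = 107.2444

107.2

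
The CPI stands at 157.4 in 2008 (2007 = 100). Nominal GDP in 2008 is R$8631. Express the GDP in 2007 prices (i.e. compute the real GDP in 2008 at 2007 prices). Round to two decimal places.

5483.48

Real = Nominal ÷ (Index/100) = 8631 ÷ (157.4/100)
     = 8631 ÷ 1.574 = 5483.4816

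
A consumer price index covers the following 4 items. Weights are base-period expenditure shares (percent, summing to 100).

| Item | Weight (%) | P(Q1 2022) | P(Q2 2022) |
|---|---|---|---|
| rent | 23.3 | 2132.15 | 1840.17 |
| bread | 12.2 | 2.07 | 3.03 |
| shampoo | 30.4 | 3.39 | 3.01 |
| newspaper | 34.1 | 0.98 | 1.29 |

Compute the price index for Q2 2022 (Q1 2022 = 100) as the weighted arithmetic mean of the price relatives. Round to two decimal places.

109.85

rent: 23.3 × (1840.17/2132.15) = 23.3 × 0.863058 = 20.1093
bread: 12.2 × (3.03/2.07) = 12.2 × 1.463768 = 17.8580
shampoo: 30.4 × (3.01/3.39) = 30.4 × 0.887906 = 26.9923
newspaper: 34.1 × (1.29/0.98) = 34.1 × 1.316327 = 44.8867
Index = Σ wᵢ·(p₁ᵢ/p₀ᵢ) = 20.1093 + 17.8580 + 26.9923 + 44.8867 = 109.8463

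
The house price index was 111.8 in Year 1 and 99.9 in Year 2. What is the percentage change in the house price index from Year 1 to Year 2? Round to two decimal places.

-10.64%

Change = (99.9 − 111.8) / 111.8 × 100
       = -11.9 / 111.8 × 100 = -10.6440%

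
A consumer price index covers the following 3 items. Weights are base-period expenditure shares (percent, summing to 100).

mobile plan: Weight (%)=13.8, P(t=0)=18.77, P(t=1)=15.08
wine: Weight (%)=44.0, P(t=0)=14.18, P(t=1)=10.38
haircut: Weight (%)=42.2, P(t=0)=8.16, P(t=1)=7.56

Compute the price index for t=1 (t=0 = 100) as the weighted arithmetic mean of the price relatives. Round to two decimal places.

82.39

mobile plan: 13.8 × (15.08/18.77) = 13.8 × 0.803410 = 11.0871
wine: 44.0 × (10.38/14.18) = 44.0 × 0.732017 = 32.2087
haircut: 42.2 × (7.56/8.16) = 42.2 × 0.926471 = 39.0971
Index = Σ wᵢ·(p₁ᵢ/p₀ᵢ) = 11.0871 + 32.2087 + 39.0971 = 82.3929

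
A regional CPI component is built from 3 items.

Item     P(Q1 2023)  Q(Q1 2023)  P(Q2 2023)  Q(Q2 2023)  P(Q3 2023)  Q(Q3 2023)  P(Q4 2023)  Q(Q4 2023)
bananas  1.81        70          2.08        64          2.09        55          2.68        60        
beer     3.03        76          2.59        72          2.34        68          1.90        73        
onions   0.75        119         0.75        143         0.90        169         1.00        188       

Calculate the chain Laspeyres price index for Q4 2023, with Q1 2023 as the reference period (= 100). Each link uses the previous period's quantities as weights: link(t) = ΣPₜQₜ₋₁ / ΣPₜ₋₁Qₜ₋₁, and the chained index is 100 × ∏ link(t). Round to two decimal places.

102.12

Link Q1 2023→Q2 2023:
ΣP(Q2 2023)Q(Q1 2023) = 2.08×70 + 2.59×76 + 0.75×119 = 145.6 + 196.84 + 89.25 = 431.69
ΣP(Q1 2023)Q(Q1 2023) = 1.81×70 + 3.03×76 + 0.75×119 = 126.7 + 230.28 + 89.25 = 446.23
link = 431.69/446.23 = 0.967416
Link Q2 2023→Q3 2023:
ΣP(Q3 2023)Q(Q2 2023) = 2.09×64 + 2.34×72 + 0.90×143 = 133.76 + 168.48 + 128.7 = 430.94
ΣP(Q2 2023)Q(Q2 2023) = 2.08×64 + 2.59×72 + 0.75×143 = 133.12 + 186.48 + 107.25 = 426.85
link = 430.94/426.85 = 1.009582
Link Q3 2023→Q4 2023:
ΣP(Q4 2023)Q(Q3 2023) = 2.68×55 + 1.90×68 + 1.00×169 = 147.4 + 129.2 + 169 = 445.6
ΣP(Q3 2023)Q(Q3 2023) = 2.09×55 + 2.34×68 + 0.90×169 = 114.95 + 159.12 + 152.1 = 426.17
link = 445.6/426.17 = 1.045592
Chained index = 100 × 0.967416 × 1.009582 × 1.045592 = 102.1215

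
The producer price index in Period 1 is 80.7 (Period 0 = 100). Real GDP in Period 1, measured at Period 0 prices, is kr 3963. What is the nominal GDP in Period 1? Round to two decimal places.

3198.14

Nominal = Real × (Index/100) = 3963 × (80.7/100)
        = 3963 × 0.807 = 3198.1410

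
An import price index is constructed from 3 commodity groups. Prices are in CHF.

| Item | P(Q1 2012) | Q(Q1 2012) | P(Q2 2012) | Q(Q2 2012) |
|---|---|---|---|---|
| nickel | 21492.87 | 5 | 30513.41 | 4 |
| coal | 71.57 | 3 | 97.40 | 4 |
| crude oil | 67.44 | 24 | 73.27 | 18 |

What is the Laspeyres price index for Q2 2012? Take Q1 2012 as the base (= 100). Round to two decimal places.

141.46

Laspeyres price index uses base-period quantities as weights.
ΣP(Q2 2012)·Q(Q1 2012) = 30513.41×5 + 97.40×3 + 73.27×24 = 152567.05 + 292.2 + 1758.48 = 154617.73
ΣP(Q1 2012)·Q(Q1 2012) = 21492.87×5 + 71.57×3 + 67.44×24 = 107464.35 + 214.71 + 1618.56 = 109297.62
Index = 154617.73 / 109297.62 × 100 = 141.4649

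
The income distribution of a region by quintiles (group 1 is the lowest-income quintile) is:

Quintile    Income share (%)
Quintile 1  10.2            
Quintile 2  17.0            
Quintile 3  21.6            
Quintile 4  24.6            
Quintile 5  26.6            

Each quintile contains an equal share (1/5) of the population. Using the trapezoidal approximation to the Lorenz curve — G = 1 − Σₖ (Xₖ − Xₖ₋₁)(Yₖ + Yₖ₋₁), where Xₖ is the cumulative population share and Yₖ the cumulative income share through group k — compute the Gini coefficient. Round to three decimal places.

Cumulative income shares Yₖ: 0.1020, 0.2720, 0.4880, 0.7340, 1.0000
Σ (Xₖ−Xₖ₋₁)(Yₖ+Yₖ₋₁) = (1/5)(0.1020+0.0000) + (1/5)(0.2720+0.1020) + (1/5)(0.4880+0.2720) + (1/5)(0.7340+0.4880) + (1/5)(1.0000+0.7340)
  = 0.0204 + 0.0748 + 0.1520 + 0.2444 + 0.3468 = 0.8384
G = 1 − 0.8384 = 0.1616

0.162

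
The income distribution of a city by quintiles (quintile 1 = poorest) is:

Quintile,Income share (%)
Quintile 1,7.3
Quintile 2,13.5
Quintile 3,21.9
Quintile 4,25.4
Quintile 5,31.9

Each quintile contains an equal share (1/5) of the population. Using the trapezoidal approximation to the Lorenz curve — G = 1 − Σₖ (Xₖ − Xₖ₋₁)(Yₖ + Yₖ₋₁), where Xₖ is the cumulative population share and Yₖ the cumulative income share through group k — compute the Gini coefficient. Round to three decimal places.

0.244

Cumulative income shares Yₖ: 0.0730, 0.2080, 0.4270, 0.6810, 1.0000
Σ (Xₖ−Xₖ₋₁)(Yₖ+Yₖ₋₁) = (1/5)(0.0730+0.0000) + (1/5)(0.2080+0.0730) + (1/5)(0.4270+0.2080) + (1/5)(0.6810+0.4270) + (1/5)(1.0000+0.6810)
  = 0.0146 + 0.0562 + 0.1270 + 0.2216 + 0.3362 = 0.7556
G = 1 − 0.7556 = 0.2444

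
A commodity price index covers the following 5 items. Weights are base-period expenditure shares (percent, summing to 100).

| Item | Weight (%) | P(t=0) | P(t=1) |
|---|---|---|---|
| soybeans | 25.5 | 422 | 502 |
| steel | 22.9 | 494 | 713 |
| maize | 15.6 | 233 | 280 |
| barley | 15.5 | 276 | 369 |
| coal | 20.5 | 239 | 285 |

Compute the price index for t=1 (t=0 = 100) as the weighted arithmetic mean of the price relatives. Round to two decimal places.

127.30

soybeans: 25.5 × (502/422) = 25.5 × 1.189573 = 30.3341
steel: 22.9 × (713/494) = 22.9 × 1.443320 = 33.0520
maize: 15.6 × (280/233) = 15.6 × 1.201717 = 18.7468
barley: 15.5 × (369/276) = 15.5 × 1.336957 = 20.7228
coal: 20.5 × (285/239) = 20.5 × 1.192469 = 24.4456
Index = Σ wᵢ·(p₁ᵢ/p₀ᵢ) = 30.3341 + 33.0520 + 18.7468 + 20.7228 + 24.4456 = 127.3014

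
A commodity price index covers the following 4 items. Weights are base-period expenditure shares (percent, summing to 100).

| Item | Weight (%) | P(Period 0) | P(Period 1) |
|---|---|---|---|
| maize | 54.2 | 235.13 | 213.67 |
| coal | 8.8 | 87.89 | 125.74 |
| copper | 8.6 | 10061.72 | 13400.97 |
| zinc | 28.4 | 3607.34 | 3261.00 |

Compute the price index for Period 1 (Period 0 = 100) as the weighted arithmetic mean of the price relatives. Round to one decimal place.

maize: 54.2 × (213.67/235.13) = 54.2 × 0.908731 = 49.2532
coal: 8.8 × (125.74/87.89) = 8.8 × 1.430652 = 12.5897
copper: 8.6 × (13400.97/10061.72) = 8.6 × 1.331877 = 11.4541
zinc: 28.4 × (3261.00/3607.34) = 28.4 × 0.903990 = 25.6733
Index = Σ wᵢ·(p₁ᵢ/p₀ᵢ) = 49.2532 + 12.5897 + 11.4541 + 25.6733 = 98.9704

99.0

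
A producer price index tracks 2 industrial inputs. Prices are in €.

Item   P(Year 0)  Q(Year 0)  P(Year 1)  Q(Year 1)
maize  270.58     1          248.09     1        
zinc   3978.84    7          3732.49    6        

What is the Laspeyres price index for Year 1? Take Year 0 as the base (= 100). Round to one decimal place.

93.8

Laspeyres price index uses base-period quantities as weights.
ΣP(Year 1)·Q(Year 0) = 248.09×1 + 3732.49×7 = 248.09 + 26127.43 = 26375.52
ΣP(Year 0)·Q(Year 0) = 270.58×1 + 3978.84×7 = 270.58 + 27851.88 = 28122.46
Index = 26375.52 / 28122.46 × 100 = 93.7881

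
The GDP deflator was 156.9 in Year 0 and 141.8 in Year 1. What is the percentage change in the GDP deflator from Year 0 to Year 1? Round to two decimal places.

-9.62%

Change = (141.8 − 156.9) / 156.9 × 100
       = -15.1 / 156.9 × 100 = -9.6240%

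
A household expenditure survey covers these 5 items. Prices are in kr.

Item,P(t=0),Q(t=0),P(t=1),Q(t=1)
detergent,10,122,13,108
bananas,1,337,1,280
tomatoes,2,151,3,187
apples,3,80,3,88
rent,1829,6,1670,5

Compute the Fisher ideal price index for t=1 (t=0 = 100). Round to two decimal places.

Laspeyres component (base-period weights):
ΣP(t=1)Q(t=0) = 13×122 + 1×337 + 3×151 + 3×80 + 1670×6 = 1586 + 337 + 453 + 240 + 10020 = 12636
ΣP(t=0)Q(t=0) = 10×122 + 1×337 + 2×151 + 3×80 + 1829×6 = 1220 + 337 + 302 + 240 + 10974 = 13073
L = 12636 / 13073 × 100 = 96.6572
Paasche component (current-period weights):
ΣP(t=1)Q(t=1) = 13×108 + 1×280 + 3×187 + 3×88 + 1670×5 = 1404 + 280 + 561 + 264 + 8350 = 10859
ΣP(t=0)Q(t=1) = 10×108 + 1×280 + 2×187 + 3×88 + 1829×5 = 1080 + 280 + 374 + 264 + 9145 = 11143
P = 10859 / 11143 × 100 = 97.4513
Fisher = √(L × P) = √(96.6572 × 97.4513) = 97.0535

97.05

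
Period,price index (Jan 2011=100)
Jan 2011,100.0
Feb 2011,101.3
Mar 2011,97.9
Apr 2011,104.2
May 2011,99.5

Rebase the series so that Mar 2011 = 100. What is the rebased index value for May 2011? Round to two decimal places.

101.63

Rebased(May 2011) = 99.5 / 97.9 × 100 = 101.6343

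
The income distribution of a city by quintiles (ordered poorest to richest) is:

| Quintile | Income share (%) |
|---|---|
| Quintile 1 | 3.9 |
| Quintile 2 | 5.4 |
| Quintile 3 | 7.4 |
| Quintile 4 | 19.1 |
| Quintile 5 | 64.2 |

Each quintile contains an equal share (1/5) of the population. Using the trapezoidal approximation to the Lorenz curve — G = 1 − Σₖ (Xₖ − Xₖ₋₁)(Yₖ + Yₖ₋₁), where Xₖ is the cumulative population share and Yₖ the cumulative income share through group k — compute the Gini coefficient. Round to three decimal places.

Cumulative income shares Yₖ: 0.0390, 0.0930, 0.1670, 0.3580, 1.0000
Σ (Xₖ−Xₖ₋₁)(Yₖ+Yₖ₋₁) = (1/5)(0.0390+0.0000) + (1/5)(0.0930+0.0390) + (1/5)(0.1670+0.0930) + (1/5)(0.3580+0.1670) + (1/5)(1.0000+0.3580)
  = 0.0078 + 0.0264 + 0.0520 + 0.1050 + 0.2716 = 0.4628
G = 1 − 0.4628 = 0.5372

0.537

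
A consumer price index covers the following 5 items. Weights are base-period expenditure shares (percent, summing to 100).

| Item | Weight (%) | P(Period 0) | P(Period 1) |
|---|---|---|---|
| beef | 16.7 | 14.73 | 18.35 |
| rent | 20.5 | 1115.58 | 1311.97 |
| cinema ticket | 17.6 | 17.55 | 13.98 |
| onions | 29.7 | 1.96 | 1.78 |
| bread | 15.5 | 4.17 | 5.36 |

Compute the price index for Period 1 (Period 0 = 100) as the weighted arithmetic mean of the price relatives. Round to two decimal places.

105.83

beef: 16.7 × (18.35/14.73) = 16.7 × 1.245757 = 20.8041
rent: 20.5 × (1311.97/1115.58) = 20.5 × 1.176043 = 24.1089
cinema ticket: 17.6 × (13.98/17.55) = 17.6 × 0.796581 = 14.0198
onions: 29.7 × (1.78/1.96) = 29.7 × 0.908163 = 26.9724
bread: 15.5 × (5.36/4.17) = 15.5 × 1.285372 = 19.9233
Index = Σ wᵢ·(p₁ᵢ/p₀ᵢ) = 20.8041 + 24.1089 + 14.0198 + 26.9724 + 19.9233 = 105.8286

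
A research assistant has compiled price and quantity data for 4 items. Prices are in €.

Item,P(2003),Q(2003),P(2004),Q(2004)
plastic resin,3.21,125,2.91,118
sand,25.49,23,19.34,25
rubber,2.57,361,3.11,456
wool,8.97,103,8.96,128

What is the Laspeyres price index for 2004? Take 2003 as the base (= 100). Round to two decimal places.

Laspeyres price index uses base-period quantities as weights.
ΣP(2004)·Q(2003) = 2.91×125 + 19.34×23 + 3.11×361 + 8.96×103 = 363.75 + 444.82 + 1122.71 + 922.88 = 2854.16
ΣP(2003)·Q(2003) = 3.21×125 + 25.49×23 + 2.57×361 + 8.97×103 = 401.25 + 586.27 + 927.77 + 923.91 = 2839.2
Index = 2854.16 / 2839.2 × 100 = 100.5269

100.53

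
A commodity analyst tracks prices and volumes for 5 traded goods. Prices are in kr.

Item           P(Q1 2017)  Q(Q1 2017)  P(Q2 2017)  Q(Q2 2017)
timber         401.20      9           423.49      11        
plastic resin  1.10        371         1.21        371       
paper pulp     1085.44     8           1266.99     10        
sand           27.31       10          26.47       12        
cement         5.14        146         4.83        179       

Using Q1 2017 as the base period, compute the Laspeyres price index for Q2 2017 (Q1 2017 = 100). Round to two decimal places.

Laspeyres price index uses base-period quantities as weights.
ΣP(Q2 2017)·Q(Q1 2017) = 423.49×9 + 1.21×371 + 1266.99×8 + 26.47×10 + 4.83×146 = 3811.41 + 448.91 + 10135.92 + 264.7 + 705.18 = 15366.12
ΣP(Q1 2017)·Q(Q1 2017) = 401.20×9 + 1.10×371 + 1085.44×8 + 27.31×10 + 5.14×146 = 3610.8 + 408.1 + 8683.52 + 273.1 + 750.44 = 13725.96
Index = 15366.12 / 13725.96 × 100 = 111.9493

111.95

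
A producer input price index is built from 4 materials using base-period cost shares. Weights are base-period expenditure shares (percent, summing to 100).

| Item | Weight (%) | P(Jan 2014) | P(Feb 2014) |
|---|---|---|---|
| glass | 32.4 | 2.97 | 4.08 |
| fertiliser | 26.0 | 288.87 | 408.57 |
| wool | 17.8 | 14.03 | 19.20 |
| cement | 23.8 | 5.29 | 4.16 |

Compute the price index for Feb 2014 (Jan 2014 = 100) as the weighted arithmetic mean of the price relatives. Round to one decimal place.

glass: 32.4 × (4.08/2.97) = 32.4 × 1.373737 = 44.5091
fertiliser: 26.0 × (408.57/288.87) = 26.0 × 1.414373 = 36.7737
wool: 17.8 × (19.20/14.03) = 17.8 × 1.368496 = 24.3592
cement: 23.8 × (4.16/5.29) = 23.8 × 0.786389 = 18.7161
Index = Σ wᵢ·(p₁ᵢ/p₀ᵢ) = 44.5091 + 36.7737 + 24.3592 + 18.7161 = 124.3581

124.4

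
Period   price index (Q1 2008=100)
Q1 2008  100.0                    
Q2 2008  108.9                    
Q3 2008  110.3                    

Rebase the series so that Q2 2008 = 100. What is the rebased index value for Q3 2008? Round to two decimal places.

Rebased(Q3 2008) = 110.3 / 108.9 × 100 = 101.2856

101.29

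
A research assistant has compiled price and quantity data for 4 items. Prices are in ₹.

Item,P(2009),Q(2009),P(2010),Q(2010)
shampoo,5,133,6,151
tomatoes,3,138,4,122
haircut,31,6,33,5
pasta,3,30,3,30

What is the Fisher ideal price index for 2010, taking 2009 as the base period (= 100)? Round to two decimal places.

120.80

Laspeyres component (base-period weights):
ΣP(2010)Q(2009) = 6×133 + 4×138 + 33×6 + 3×30 = 798 + 552 + 198 + 90 = 1638
ΣP(2009)Q(2009) = 5×133 + 3×138 + 31×6 + 3×30 = 665 + 414 + 186 + 90 = 1355
L = 1638 / 1355 × 100 = 120.8856
Paasche component (current-period weights):
ΣP(2010)Q(2010) = 6×151 + 4×122 + 33×5 + 3×30 = 906 + 488 + 165 + 90 = 1649
ΣP(2009)Q(2010) = 5×151 + 3×122 + 31×5 + 3×30 = 755 + 366 + 155 + 90 = 1366
P = 1649 / 1366 × 100 = 120.7174
Fisher = √(L × P) = √(120.8856 × 120.7174) = 120.8015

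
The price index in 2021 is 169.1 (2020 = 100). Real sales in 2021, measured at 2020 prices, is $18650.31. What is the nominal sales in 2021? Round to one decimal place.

31537.7

Nominal = Real × (Index/100) = 18650.31 × (169.1/100)
        = 18650.31 × 1.691 = 31537.6742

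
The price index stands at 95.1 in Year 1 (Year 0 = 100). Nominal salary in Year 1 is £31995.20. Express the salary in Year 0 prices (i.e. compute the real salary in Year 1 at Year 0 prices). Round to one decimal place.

Real = Nominal ÷ (Index/100) = 31995.20 ÷ (95.1/100)
     = 31995.20 ÷ 0.951 = 33643.7434

33643.7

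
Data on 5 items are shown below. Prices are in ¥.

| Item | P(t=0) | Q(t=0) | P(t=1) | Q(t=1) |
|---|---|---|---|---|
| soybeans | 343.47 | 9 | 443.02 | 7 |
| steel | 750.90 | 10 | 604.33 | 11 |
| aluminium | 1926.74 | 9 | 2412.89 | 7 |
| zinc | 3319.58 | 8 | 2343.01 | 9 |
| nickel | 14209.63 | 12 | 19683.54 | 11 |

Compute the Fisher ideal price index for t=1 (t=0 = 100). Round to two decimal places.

Laspeyres component (base-period weights):
ΣP(t=1)Q(t=0) = 443.02×9 + 604.33×10 + 2412.89×9 + 2343.01×8 + 19683.54×12 = 3987.18 + 6043.3 + 21716.01 + 18744.08 + 236202.48 = 286693.05
ΣP(t=0)Q(t=0) = 343.47×9 + 750.90×10 + 1926.74×9 + 3319.58×8 + 14209.63×12 = 3091.23 + 7509 + 17340.66 + 26556.64 + 170515.56 = 225013.09
L = 286693.05 / 225013.09 × 100 = 127.4117
Paasche component (current-period weights):
ΣP(t=1)Q(t=1) = 443.02×7 + 604.33×11 + 2412.89×7 + 2343.01×9 + 19683.54×11 = 3101.14 + 6647.63 + 16890.23 + 21087.09 + 216518.94 = 264245.03
ΣP(t=0)Q(t=1) = 343.47×7 + 750.90×11 + 1926.74×7 + 3319.58×9 + 14209.63×11 = 2404.29 + 8259.9 + 13487.18 + 29876.22 + 156305.93 = 210333.52
P = 264245.03 / 210333.52 × 100 = 125.6314
Fisher = √(L × P) = √(127.4117 × 125.6314) = 126.5184

126.52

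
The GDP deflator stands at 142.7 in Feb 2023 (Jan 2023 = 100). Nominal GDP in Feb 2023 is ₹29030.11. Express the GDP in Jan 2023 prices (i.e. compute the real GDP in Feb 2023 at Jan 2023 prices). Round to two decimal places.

Real = Nominal ÷ (Index/100) = 29030.11 ÷ (142.7/100)
     = 29030.11 ÷ 1.427 = 20343.4548

20343.45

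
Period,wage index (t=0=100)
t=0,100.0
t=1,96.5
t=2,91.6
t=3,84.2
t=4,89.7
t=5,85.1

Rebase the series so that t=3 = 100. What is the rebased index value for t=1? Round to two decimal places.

114.61

Rebased(t=1) = 96.5 / 84.2 × 100 = 114.6081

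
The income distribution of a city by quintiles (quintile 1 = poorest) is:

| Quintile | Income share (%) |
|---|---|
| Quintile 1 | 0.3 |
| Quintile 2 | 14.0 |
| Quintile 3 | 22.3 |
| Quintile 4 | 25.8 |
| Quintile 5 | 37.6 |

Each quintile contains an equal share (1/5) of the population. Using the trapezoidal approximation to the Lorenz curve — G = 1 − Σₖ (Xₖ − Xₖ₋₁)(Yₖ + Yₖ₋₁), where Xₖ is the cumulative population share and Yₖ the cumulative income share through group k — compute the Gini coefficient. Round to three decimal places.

0.346

Cumulative income shares Yₖ: 0.0030, 0.1430, 0.3660, 0.6240, 1.0000
Σ (Xₖ−Xₖ₋₁)(Yₖ+Yₖ₋₁) = (1/5)(0.0030+0.0000) + (1/5)(0.1430+0.0030) + (1/5)(0.3660+0.1430) + (1/5)(0.6240+0.3660) + (1/5)(1.0000+0.6240)
  = 0.0006 + 0.0292 + 0.1018 + 0.1980 + 0.3248 = 0.6544
G = 1 − 0.6544 = 0.3456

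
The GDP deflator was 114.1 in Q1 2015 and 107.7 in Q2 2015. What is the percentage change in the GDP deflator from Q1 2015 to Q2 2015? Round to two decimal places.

Change = (107.7 − 114.1) / 114.1 × 100
       = -6.4 / 114.1 × 100 = -5.6091%

-5.61%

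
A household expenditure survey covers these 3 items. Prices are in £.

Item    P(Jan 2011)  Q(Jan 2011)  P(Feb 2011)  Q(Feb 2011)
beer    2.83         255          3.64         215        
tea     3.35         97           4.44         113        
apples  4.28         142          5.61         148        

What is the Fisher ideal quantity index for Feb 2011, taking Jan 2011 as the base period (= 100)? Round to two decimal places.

Laspeyres component (base-period weights):
ΣP(Jan 2011)Q(Feb 2011) = 2.83×215 + 3.35×113 + 4.28×148 = 608.45 + 378.55 + 633.44 = 1620.44
ΣP(Jan 2011)Q(Jan 2011) = 2.83×255 + 3.35×97 + 4.28×142 = 721.65 + 324.95 + 607.76 = 1654.36
L = 1620.44 / 1654.36 × 100 = 97.9497
Paasche component (current-period weights):
ΣP(Feb 2011)Q(Feb 2011) = 3.64×215 + 4.44×113 + 5.61×148 = 782.6 + 501.72 + 830.28 = 2114.6
ΣP(Feb 2011)Q(Jan 2011) = 3.64×255 + 4.44×97 + 5.61×142 = 928.2 + 430.68 + 796.62 = 2155.5
P = 2114.6 / 2155.5 × 100 = 98.1025
Fisher = √(L × P) = √(97.9497 × 98.1025) = 98.0261

98.03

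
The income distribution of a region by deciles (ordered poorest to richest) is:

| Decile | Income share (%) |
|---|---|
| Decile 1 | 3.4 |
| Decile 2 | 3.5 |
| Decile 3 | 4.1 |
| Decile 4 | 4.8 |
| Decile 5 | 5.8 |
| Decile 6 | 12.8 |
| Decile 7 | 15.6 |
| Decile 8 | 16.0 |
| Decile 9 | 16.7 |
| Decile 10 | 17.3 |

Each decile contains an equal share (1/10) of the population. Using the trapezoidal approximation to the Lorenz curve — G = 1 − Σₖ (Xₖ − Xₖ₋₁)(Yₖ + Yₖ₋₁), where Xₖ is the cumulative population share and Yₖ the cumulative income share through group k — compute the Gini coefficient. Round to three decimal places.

0.316

Cumulative income shares Yₖ: 0.0340, 0.0690, 0.1100, 0.1580, 0.2160, 0.3440, 0.5000, 0.6600, 0.8270, 1.0000
Σ (Xₖ−Xₖ₋₁)(Yₖ+Yₖ₋₁) = (1/10)(0.0340+0.0000) + (1/10)(0.0690+0.0340) + (1/10)(0.1100+0.0690) + (1/10)(0.1580+0.1100) + (1/10)(0.2160+0.1580) + (1/10)(0.3440+0.2160) + (1/10)(0.5000+0.3440) + (1/10)(0.6600+0.5000) + (1/10)(0.8270+0.6600) + (1/10)(1.0000+0.8270)
  = 0.0034 + 0.0103 + 0.0179 + 0.0268 + 0.0374 + 0.0560 + 0.0844 + 0.1160 + 0.1487 + 0.1827 = 0.6836
G = 1 − 0.6836 = 0.3164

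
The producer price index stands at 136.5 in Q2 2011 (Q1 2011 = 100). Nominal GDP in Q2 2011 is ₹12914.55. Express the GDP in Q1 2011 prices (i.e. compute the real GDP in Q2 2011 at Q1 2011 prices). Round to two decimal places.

Real = Nominal ÷ (Index/100) = 12914.55 ÷ (136.5/100)
     = 12914.55 ÷ 1.365 = 9461.2088

9461.21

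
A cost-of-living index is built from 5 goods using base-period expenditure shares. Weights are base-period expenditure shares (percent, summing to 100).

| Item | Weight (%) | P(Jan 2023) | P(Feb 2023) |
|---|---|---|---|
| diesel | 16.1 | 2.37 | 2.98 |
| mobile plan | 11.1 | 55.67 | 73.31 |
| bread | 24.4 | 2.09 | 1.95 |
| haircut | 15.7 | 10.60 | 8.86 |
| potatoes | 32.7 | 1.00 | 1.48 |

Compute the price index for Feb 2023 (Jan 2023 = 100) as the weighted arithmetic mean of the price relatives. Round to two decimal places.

diesel: 16.1 × (2.98/2.37) = 16.1 × 1.257384 = 20.2439
mobile plan: 11.1 × (73.31/55.67) = 11.1 × 1.316867 = 14.6172
bread: 24.4 × (1.95/2.09) = 24.4 × 0.933014 = 22.7656
haircut: 15.7 × (8.86/10.60) = 15.7 × 0.835849 = 13.1228
potatoes: 32.7 × (1.48/1.00) = 32.7 × 1.480000 = 48.3960
Index = Σ wᵢ·(p₁ᵢ/p₀ᵢ) = 20.2439 + 14.6172 + 22.7656 + 13.1228 + 48.3960 = 119.1455

119.15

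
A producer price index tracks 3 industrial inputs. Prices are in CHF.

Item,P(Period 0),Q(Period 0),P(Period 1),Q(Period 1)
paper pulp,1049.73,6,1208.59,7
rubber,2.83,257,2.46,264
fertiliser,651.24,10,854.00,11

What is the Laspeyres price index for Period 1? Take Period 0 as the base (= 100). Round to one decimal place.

121.3

Laspeyres price index uses base-period quantities as weights.
ΣP(Period 1)·Q(Period 0) = 1208.59×6 + 2.46×257 + 854.00×10 = 7251.54 + 632.22 + 8540 = 16423.76
ΣP(Period 0)·Q(Period 0) = 1049.73×6 + 2.83×257 + 651.24×10 = 6298.38 + 727.31 + 6512.4 = 13538.09
Index = 16423.76 / 13538.09 × 100 = 121.3152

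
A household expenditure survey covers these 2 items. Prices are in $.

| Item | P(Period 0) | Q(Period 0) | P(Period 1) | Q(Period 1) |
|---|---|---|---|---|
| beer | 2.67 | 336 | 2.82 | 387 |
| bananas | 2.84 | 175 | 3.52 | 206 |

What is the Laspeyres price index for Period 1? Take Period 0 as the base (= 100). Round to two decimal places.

112.15

Laspeyres price index uses base-period quantities as weights.
ΣP(Period 1)·Q(Period 0) = 2.82×336 + 3.52×175 = 947.52 + 616 = 1563.52
ΣP(Period 0)·Q(Period 0) = 2.67×336 + 2.84×175 = 897.12 + 497 = 1394.12
Index = 1563.52 / 1394.12 × 100 = 112.1510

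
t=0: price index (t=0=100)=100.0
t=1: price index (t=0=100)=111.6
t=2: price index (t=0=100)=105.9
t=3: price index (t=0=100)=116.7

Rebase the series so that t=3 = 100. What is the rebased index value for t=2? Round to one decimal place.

Rebased(t=2) = 105.9 / 116.7 × 100 = 90.7455

90.7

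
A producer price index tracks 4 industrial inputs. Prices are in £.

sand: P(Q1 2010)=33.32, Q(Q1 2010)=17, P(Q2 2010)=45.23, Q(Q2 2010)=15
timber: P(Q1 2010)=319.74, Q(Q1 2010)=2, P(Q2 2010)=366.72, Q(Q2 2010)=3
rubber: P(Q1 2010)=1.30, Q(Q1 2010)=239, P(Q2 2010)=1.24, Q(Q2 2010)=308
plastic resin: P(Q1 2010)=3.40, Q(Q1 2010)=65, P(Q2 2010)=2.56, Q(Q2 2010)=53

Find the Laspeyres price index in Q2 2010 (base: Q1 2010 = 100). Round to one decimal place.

Laspeyres price index uses base-period quantities as weights.
ΣP(Q2 2010)·Q(Q1 2010) = 45.23×17 + 366.72×2 + 1.24×239 + 2.56×65 = 768.91 + 733.44 + 296.36 + 166.4 = 1965.11
ΣP(Q1 2010)·Q(Q1 2010) = 33.32×17 + 319.74×2 + 1.30×239 + 3.40×65 = 566.44 + 639.48 + 310.7 + 221 = 1737.62
Index = 1965.11 / 1737.62 × 100 = 113.0920

113.1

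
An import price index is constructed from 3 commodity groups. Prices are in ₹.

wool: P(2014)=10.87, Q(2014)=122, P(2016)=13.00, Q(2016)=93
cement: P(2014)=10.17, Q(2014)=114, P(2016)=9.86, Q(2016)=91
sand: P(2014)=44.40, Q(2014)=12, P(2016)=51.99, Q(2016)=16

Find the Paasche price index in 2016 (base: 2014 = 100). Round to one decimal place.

111.0

Paasche price index uses current-period quantities as weights.
ΣP(2016)·Q(2016) = 13.00×93 + 9.86×91 + 51.99×16 = 1209 + 897.26 + 831.84 = 2938.1
ΣP(2014)·Q(2016) = 10.87×93 + 10.17×91 + 44.40×16 = 1010.91 + 925.47 + 710.4 = 2646.78
Index = 2938.1 / 2646.78 × 100 = 111.0066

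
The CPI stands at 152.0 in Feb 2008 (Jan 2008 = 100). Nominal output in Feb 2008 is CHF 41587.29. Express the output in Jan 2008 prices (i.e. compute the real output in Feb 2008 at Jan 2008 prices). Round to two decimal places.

27360.06

Real = Nominal ÷ (Index/100) = 41587.29 ÷ (152.0/100)
     = 41587.29 ÷ 1.520 = 27360.0592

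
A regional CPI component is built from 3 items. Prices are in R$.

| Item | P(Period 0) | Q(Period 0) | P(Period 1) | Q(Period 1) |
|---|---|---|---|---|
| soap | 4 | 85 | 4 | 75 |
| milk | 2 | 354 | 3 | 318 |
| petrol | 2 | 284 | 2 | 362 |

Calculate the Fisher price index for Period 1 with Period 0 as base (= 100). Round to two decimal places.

120.52

Laspeyres component (base-period weights):
ΣP(Period 1)Q(Period 0) = 4×85 + 3×354 + 2×284 = 340 + 1062 + 568 = 1970
ΣP(Period 0)Q(Period 0) = 4×85 + 2×354 + 2×284 = 340 + 708 + 568 = 1616
L = 1970 / 1616 × 100 = 121.9059
Paasche component (current-period weights):
ΣP(Period 1)Q(Period 1) = 4×75 + 3×318 + 2×362 = 300 + 954 + 724 = 1978
ΣP(Period 0)Q(Period 1) = 4×75 + 2×318 + 2×362 = 300 + 636 + 724 = 1660
P = 1978 / 1660 × 100 = 119.1566
Fisher = √(L × P) = √(121.9059 × 119.1566) = 120.5234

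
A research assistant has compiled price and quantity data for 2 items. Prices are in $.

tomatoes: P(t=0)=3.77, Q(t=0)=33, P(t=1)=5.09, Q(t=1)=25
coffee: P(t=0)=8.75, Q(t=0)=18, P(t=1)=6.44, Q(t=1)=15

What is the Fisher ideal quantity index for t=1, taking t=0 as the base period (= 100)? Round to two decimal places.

Laspeyres component (base-period weights):
ΣP(t=0)Q(t=1) = 3.77×25 + 8.75×15 = 94.25 + 131.25 = 225.5
ΣP(t=0)Q(t=0) = 3.77×33 + 8.75×18 = 124.41 + 157.5 = 281.91
L = 225.5 / 281.91 × 100 = 79.9901
Paasche component (current-period weights):
ΣP(t=1)Q(t=1) = 5.09×25 + 6.44×15 = 127.25 + 96.6 = 223.85
ΣP(t=1)Q(t=0) = 5.09×33 + 6.44×18 = 167.97 + 115.92 = 283.89
P = 223.85 / 283.89 × 100 = 78.8510
Fisher = √(L × P) = √(79.9901 × 78.8510) = 79.4185

79.42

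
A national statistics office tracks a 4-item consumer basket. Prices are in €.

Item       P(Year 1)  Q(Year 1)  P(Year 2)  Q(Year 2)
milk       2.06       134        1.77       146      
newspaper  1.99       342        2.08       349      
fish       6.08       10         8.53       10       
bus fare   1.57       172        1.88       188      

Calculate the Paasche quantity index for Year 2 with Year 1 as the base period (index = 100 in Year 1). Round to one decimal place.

104.9

Paasche quantity index uses current-period prices as weights.
ΣP(Year 2)·Q(Year 2) = 1.77×146 + 2.08×349 + 8.53×10 + 1.88×188 = 258.42 + 725.92 + 85.3 + 353.44 = 1423.08
ΣP(Year 2)·Q(Year 1) = 1.77×134 + 2.08×342 + 8.53×10 + 1.88×172 = 237.18 + 711.36 + 85.3 + 323.36 = 1357.2
Index = 1423.08 / 1357.2 × 100 = 104.8541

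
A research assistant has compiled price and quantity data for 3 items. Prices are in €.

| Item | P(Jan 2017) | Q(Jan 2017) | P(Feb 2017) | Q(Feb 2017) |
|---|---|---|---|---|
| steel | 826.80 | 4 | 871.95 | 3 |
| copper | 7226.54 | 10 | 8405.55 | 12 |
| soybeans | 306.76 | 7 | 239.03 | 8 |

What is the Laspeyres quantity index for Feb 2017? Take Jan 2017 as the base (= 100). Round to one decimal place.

117.9

Laspeyres quantity index uses base-period prices as weights.
ΣP(Jan 2017)·Q(Feb 2017) = 826.80×3 + 7226.54×12 + 306.76×8 = 2480.4 + 86718.48 + 2454.08 = 91652.96
ΣP(Jan 2017)·Q(Jan 2017) = 826.80×4 + 7226.54×10 + 306.76×7 = 3307.2 + 72265.4 + 2147.32 = 77719.92
Index = 91652.96 / 77719.92 × 100 = 117.9272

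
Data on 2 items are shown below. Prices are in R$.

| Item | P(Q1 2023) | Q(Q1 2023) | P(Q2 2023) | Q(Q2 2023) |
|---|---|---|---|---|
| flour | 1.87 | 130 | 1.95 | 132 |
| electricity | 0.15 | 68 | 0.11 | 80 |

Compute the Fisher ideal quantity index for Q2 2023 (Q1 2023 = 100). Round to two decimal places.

102.09

Laspeyres component (base-period weights):
ΣP(Q1 2023)Q(Q2 2023) = 1.87×132 + 0.15×80 = 246.84 + 12 = 258.84
ΣP(Q1 2023)Q(Q1 2023) = 1.87×130 + 0.15×68 = 243.1 + 10.2 = 253.3
L = 258.84 / 253.3 × 100 = 102.1871
Paasche component (current-period weights):
ΣP(Q2 2023)Q(Q2 2023) = 1.95×132 + 0.11×80 = 257.4 + 8.8 = 266.2
ΣP(Q2 2023)Q(Q1 2023) = 1.95×130 + 0.11×68 = 253.5 + 7.48 = 260.98
P = 266.2 / 260.98 × 100 = 102.0002
Fisher = √(L × P) = √(102.1871 × 102.0002) = 102.0936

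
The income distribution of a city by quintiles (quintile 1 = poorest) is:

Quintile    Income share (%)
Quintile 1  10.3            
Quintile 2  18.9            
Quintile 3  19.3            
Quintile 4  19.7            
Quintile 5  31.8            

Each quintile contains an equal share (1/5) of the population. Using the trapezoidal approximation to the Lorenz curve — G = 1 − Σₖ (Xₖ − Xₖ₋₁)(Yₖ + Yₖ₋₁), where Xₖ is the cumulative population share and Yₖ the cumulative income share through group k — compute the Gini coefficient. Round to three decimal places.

Cumulative income shares Yₖ: 0.1030, 0.2920, 0.4850, 0.6820, 1.0000
Σ (Xₖ−Xₖ₋₁)(Yₖ+Yₖ₋₁) = (1/5)(0.1030+0.0000) + (1/5)(0.2920+0.1030) + (1/5)(0.4850+0.2920) + (1/5)(0.6820+0.4850) + (1/5)(1.0000+0.6820)
  = 0.0206 + 0.0790 + 0.1554 + 0.2334 + 0.3364 = 0.8248
G = 1 − 0.8248 = 0.1752

0.175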